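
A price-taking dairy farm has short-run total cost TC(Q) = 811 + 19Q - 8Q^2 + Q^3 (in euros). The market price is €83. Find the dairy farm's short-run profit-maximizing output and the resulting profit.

AVC = 19 - 8Q + Q^2 has its minimum €3 at Q = 4; price €83 clears that bar, so the firm operates.
With MC = 19 - 16Q + 3Q^2, P = MC on the upward-sloping part at Q* = 8.
TR = 83·8 = 664. TC = 811 + 152 = 963. Profit = 664 − 963 = -€299.
Shutting down would mean losing the fixed cost of €811, so operating at a loss of €299 is better by €512.

Profit = -€299 at Q = 8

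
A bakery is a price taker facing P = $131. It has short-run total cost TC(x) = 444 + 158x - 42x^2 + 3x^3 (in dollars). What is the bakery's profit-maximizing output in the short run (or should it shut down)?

Strip out fixed cost: VC = 158x - 42x^2 + 3x^3. Then AVC = 158 - 42x + 3x^2 and MC = 158 - 84x + 9x^2.
The AVC parabola has its vertex at x = 42/6 = 7, where AVC = 158 - 42·7 + 3·7^2 = $11.
Because $131 ≥ $11, revenue can cover variable cost; the firm operates.
P = MC gives 27 - 84x + 9x^2 = 0, with roots 1/3 and 9. Take the larger (rising MC): x* = 9.
Check: AVC at x = 9 is $23 ≤ P, so revenue covers variable cost.
Profit = P·x − TC = 131·9 − 651 = $528.

Produce at x = 9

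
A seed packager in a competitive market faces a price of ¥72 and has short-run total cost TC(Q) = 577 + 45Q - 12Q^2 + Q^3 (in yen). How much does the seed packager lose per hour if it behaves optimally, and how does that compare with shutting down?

Profit = -¥91 at Q = 9

AVC = 45 - 12Q + Q^2 has its minimum ¥9 at Q = 6; price ¥72 clears that bar, so the firm operates.
MC = 45 - 24Q + 3Q^2. Setting P = MC and taking the root on the rising branch gives Q* = 9.
TR = 72·9 = 648. TC = 577 + 162 = 739. Profit = 648 − 739 = -¥91.
That loss of ¥91 beats the ¥577 the firm would lose by shutting down; producing recovers ¥486 of fixed cost.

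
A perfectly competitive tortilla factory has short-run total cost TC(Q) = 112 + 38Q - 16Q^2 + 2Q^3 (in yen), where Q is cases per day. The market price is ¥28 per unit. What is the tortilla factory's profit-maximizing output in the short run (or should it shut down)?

Strip out fixed cost: VC = 38Q - 16Q^2 + 2Q^3. Then AVC = 38 - 16Q + 2Q^2 and MC = 38 - 32Q + 6Q^2.
AVC hits its minimum where MC = AVC, at Q = 4, giving min AVC = 38 - 16·4 + 2·4^2 = ¥6.
Because ¥28 ≥ ¥6, revenue can cover variable cost; the firm operates.
P = MC gives 10 - 32Q + 6Q^2 = 0, with roots 1/3 and 5. Take the larger (rising MC): Q* = 5.
Check: AVC at Q = 5 is ¥8 ≤ P, so revenue covers variable cost.
Profit = P·Q − TC = 28·5 − 152 = -¥12, a loss, but smaller than the ¥112 fixed cost the firm would lose by shutting down.

Produce at Q = 5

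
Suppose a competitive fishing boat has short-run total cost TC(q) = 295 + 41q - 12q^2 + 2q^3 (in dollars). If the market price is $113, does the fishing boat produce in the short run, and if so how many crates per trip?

Variable cost is VC = 41q - 12q^2 + 2q^3, so AVC = VC/q = 41 - 12q + 2q^2 and MC = dTC/dq = 41 - 24q + 6q^2.
AVC hits its minimum where MC = AVC, at q = 3, giving min AVC = 41 - 12·3 + 2·3^2 = $23.
Because $113 ≥ $23, revenue can cover variable cost; the firm operates.
Solving P = MC: -72 - 24q + 6q^2 = 0 ⇒ q = -2 or 6. On the upward-sloping branch, q* = 6.
Check: AVC at q = 6 is $41 ≤ P, so revenue covers variable cost.
Profit = P·q − TC = 113·6 − 541 = $137.

Produce at q = 6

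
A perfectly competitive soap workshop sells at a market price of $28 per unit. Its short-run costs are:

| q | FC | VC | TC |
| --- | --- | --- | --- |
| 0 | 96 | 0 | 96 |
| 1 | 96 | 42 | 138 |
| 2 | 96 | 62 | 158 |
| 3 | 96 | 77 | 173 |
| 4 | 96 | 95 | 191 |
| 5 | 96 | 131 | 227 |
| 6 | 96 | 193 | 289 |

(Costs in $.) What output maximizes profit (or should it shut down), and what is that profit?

Tabulate TR − TC: q=0: -96; q=1: -110; q=2: -102; q=3: -89; q=4: -79; q=5: -87; q=6: -121.
Profit is maximized at q = 4. AVC there is 95/4 = $23.75 ≤ P, so producing beats shutting down (which would give -$96).

q = 4; profit = -$79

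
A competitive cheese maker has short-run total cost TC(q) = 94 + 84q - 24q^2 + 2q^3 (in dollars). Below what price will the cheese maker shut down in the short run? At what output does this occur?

The firm shuts down when price falls below the minimum of average variable cost. AVC = VC/q = 84 - 24q + 2q^2.
dAVC/dq = -24 + 4q = 0 gives q = 6. min AVC = 84 - 24·6 + 2·6^2 = 12.
So the shutdown price is $12.

$12 per unit, at q = 6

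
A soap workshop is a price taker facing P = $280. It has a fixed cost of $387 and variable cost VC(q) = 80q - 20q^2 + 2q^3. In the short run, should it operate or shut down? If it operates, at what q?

Strip out fixed cost: VC = 80q - 20q^2 + 2q^3. Then AVC = 80 - 20q + 2q^2 and MC = 80 - 40q + 6q^2.
The AVC parabola has its vertex at q = 20/4 = 5, where AVC = 80 - 20·5 + 2·5^2 = $30.
Because $280 ≥ $30, revenue can cover variable cost; the firm operates.
P = MC gives -200 - 40q + 6q^2 = 0, with roots -10/3 and 10. Take the larger (rising MC): q* = 10.
Check: AVC at q = 10 is $80 ≤ P, so revenue covers variable cost.
Profit = P·q − TC = 280·10 − 1187 = $1613.

Produce at q = 10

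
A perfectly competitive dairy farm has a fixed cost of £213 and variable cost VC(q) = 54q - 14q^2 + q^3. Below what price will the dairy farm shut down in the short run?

The firm shuts down when price falls below the minimum of average variable cost. AVC = VC/q = 54 - 14q + q^2.
dAVC/dq = -14 + 2q = 0 gives q = 7. min AVC = 54 - 14·7 + 7^2 = 5.
The firm shuts down for any P below £5.

£5 per unit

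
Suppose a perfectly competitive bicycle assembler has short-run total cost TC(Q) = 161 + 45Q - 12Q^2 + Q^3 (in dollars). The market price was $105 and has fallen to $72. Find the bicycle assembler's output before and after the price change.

Output falls from 10 to 9

AVC = 45 - 12Q + Q^2, minimized at Q = 6 where min AVC = $9. MC = 45 - 24Q + 3Q^2.
At P = $105 ≥ min AVC, set P = MC on the rising branch: Q = 10.
At P = $72 ≥ min AVC, set P = MC: Q = 9. The firm stays open but cuts output.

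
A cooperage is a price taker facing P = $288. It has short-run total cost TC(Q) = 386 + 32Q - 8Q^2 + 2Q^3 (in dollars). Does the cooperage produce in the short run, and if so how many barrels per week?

Variable cost is VC = 32Q - 8Q^2 + 2Q^3, so AVC = VC/Q = 32 - 8Q + 2Q^2 and MC = dTC/dQ = 32 - 16Q + 6Q^2.
AVC hits its minimum where MC = AVC, at Q = 2, giving min AVC = 32 - 8·2 + 2·2^2 = $24.
Because $288 ≥ $24, revenue can cover variable cost; the firm operates.
Set P = MC: 288 = 32 - 16Q + 6Q^2 → -256 - 16Q + 6Q^2 = 0. The roots are Q = -16/3 and Q = 8; the profit-maximizing output is on the rising part of MC, so Q* = 8.
Check: AVC at Q = 8 is $96 ≤ P, so revenue covers variable cost.
Profit = P·Q − TC = 288·8 − 1154 = $1150.

Produce at Q = 8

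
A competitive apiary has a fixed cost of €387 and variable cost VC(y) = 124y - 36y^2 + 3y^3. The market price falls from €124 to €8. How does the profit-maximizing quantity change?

MC = 124 - 72y + 9y^2; the shutdown threshold is min AVC = €16 (at y = 6).
At P = €124 ≥ min AVC, set P = MC on the rising branch: y = 8.
At P = €8 < min AVC = €16, price no longer covers variable cost at any output, so the firm shuts down: y = 0.

Output falls from 8 to 0 (the firm shuts down)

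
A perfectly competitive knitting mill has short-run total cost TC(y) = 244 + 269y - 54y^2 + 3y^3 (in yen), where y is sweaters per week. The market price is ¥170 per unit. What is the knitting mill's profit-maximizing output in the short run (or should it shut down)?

Variable cost is VC = 269y - 54y^2 + 3y^3, so AVC = VC/y = 269 - 54y + 3y^2 and MC = dTC/dy = 269 - 108y + 9y^2.
The AVC parabola has its vertex at y = 54/6 = 9, where AVC = 269 - 54·9 + 3·9^2 = ¥26.
Because ¥170 ≥ ¥26, revenue can cover variable cost; the firm operates.
Set P = MC: 170 = 269 - 108y + 9y^2 → 99 - 108y + 9y^2 = 0. The roots are y = 1 and y = 11; the profit-maximizing output is on the rising part of MC, so y* = 11.
Check: AVC at y = 11 is ¥38 ≤ P, so revenue covers variable cost.
Profit = P·y − TC = 170·11 − 662 = ¥1208.

Produce at y = 11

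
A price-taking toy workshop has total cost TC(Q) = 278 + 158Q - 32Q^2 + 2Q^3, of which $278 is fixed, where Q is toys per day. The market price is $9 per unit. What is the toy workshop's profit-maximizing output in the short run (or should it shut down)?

From TC, MC = TC'(Q) = 158 - 64Q + 6Q^2 and AVC = VC/Q = 158 - 32Q + 2Q^2.
AVC is minimized where dAVC/dQ = -32 + 4Q = 0, at Q = 8; min AVC = 158 - 32·8 + 2·8^2 = $30.
With P < min AVC ($9 < $30), every unit sold adds to the loss.
The firm minimizes its loss by shutting down and losing only its fixed cost of $278.

Shut down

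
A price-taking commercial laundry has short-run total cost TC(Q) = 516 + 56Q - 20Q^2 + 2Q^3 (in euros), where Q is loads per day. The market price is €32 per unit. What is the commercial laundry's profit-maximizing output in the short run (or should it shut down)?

Produce at Q = 6

Variable cost is VC = 56Q - 20Q^2 + 2Q^3, so AVC = VC/Q = 56 - 20Q + 2Q^2 and MC = dTC/dQ = 56 - 40Q + 6Q^2.
The AVC parabola has its vertex at Q = 20/4 = 5, where AVC = 56 - 20·5 + 2·5^2 = €6.
Since P = €32 ≥ min AVC = €6, price covers variable cost and the firm should produce.
P = MC gives 24 - 40Q + 6Q^2 = 0, with roots 2/3 and 6. Take the larger (rising MC): Q* = 6.
Check: AVC at Q = 6 is €8 ≤ P, so revenue covers variable cost.
Profit = P·Q − TC = 32·6 − 564 = -€372, a loss, but smaller than the €516 fixed cost the firm would lose by shutting down.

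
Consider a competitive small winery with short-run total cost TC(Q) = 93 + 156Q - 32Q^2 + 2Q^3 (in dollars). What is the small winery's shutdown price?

$28 per unit

The firm shuts down when price falls below the minimum of average variable cost. AVC = VC/Q = 156 - 32Q + 2Q^2.
dAVC/dQ = -32 + 4Q = 0 gives Q = 8. min AVC = 156 - 32·8 + 2·8^2 = 28.
For P < $28 the firm produces nothing.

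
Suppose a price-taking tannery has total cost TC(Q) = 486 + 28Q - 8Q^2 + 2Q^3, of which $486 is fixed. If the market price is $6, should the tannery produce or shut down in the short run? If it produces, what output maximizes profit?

From TC, MC = TC'(Q) = 28 - 16Q + 6Q^2 and AVC = VC/Q = 28 - 8Q + 2Q^2.
AVC hits its minimum where MC = AVC, at Q = 2, giving min AVC = 28 - 8·2 + 2·2^2 = $20.
P = $6 lies below min AVC = $20; no output level covers variable cost.
The firm minimizes its loss by shutting down and losing only its fixed cost of $486.

Shut down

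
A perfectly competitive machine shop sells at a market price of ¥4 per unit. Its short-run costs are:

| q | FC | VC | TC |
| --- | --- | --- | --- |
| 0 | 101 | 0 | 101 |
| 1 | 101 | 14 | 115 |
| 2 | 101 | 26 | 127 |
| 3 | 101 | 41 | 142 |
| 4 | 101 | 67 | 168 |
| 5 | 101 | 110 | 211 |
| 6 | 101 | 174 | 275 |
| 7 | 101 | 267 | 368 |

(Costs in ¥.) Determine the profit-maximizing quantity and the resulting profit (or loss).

q = 0 (shut down); profit = -¥101

Profit at each row (π = 4q − TC): q=0: -101; q=1: -111; q=2: -119; q=3: -130; q=4: -152; q=5: -191; q=6: -251; q=7: -340.
Profit is highest at q = 0. Equivalently, the lowest AVC in the table is 26/2 ≈ ¥13 at q = 2, and P = ¥4 falls below it — price never covers variable cost, so the firm shuts down and loses only its fixed cost.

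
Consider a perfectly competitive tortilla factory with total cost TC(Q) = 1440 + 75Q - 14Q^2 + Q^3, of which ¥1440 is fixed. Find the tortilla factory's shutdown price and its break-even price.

Shutdown price = ¥26; break-even price = ¥171

Shutdown price = min AVC. AVC = 75 - 14Q + Q^2, with vertex at Q = 7 and minimum ¥26.
ATC = 1440/Q + 75 - 14Q + Q^2. Setting dATC/dQ = −1440/Q^2 − 14 + 2Q = 0 gives Q = 12 (since 2·12^3 − 14·12^2 = 1440).
min ATC = 1440/12 + 75 − 14·12 + 12^2 = ¥171. That is the break-even price.
For ¥26 ≤ P < ¥171 the firm produces at a loss; below ¥26 it shuts down.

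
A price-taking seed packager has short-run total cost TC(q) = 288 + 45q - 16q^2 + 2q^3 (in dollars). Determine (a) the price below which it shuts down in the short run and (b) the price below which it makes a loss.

Shutdown price = $13; break-even price = $69

AVC = 45 - 16q + 2q^2; minimized at q = 4, giving min AVC = $13. That is the shutdown price.
ATC = 288/q + 45 - 16q + 2q^2. Setting dATC/dq = −288/q^2 − 16 + 4q = 0 gives q = 6 (since 4·6^3 − 16·6^2 = 288).
min ATC = 288/6 + 45 − 16·6 + 2·6^2 = $69. That is the break-even price.
For $13 ≤ P < $69 the firm produces at a loss; below $13 it shuts down.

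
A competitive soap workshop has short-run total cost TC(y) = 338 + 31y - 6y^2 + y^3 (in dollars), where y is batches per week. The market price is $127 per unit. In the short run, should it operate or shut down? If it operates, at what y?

Produce at y = 8

Strip out fixed cost: VC = 31y - 6y^2 + y^3. Then AVC = 31 - 6y + y^2 and MC = 31 - 12y + 3y^2.
AVC hits its minimum where MC = AVC, at y = 3, giving min AVC = 31 - 6·3 + 3^2 = $22.
Because $127 ≥ $22, revenue can cover variable cost; the firm operates.
Set P = MC: 127 = 31 - 12y + 3y^2 → -96 - 12y + 3y^2 = 0. The roots are y = -4 and y = 8; the profit-maximizing output is on the rising part of MC, so y* = 8.
Check: AVC at y = 8 is $47 ≤ P, so revenue covers variable cost.
Profit = P·y − TC = 127·8 − 714 = $302.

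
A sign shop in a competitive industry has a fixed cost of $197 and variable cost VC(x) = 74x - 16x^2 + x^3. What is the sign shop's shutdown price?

The firm shuts down when price falls below the minimum of average variable cost. AVC = VC/x = 74 - 16x + x^2.
At the minimum of AVC, MC = AVC. MC = 74 - 32x + 3x^2; setting MC = AVC gives 2x^2 - 16x = 0, so x = 8. min AVC = 10.
The firm shuts down for any P below $10.

$10 per unit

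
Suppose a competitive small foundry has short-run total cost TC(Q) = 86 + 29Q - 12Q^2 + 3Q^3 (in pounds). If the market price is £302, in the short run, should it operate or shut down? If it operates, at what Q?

Produce at Q = 7

From TC, MC = TC'(Q) = 29 - 24Q + 9Q^2 and AVC = VC/Q = 29 - 12Q + 3Q^2.
The AVC parabola has its vertex at Q = 12/6 = 2, where AVC = 29 - 12·2 + 3·2^2 = £17.
Because £302 ≥ £17, revenue can cover variable cost; the firm operates.
P = MC gives -273 - 24Q + 9Q^2 = 0, with roots -13/3 and 7. Take the larger (rising MC): Q* = 7.
Check: AVC at Q = 7 is £92 ≤ P, so revenue covers variable cost.
Profit = P·Q − TC = 302·7 − 730 = £1384.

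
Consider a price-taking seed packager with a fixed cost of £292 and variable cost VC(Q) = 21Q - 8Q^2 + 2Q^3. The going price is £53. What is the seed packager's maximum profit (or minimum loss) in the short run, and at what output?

Profit = -£164 at Q = 4

AVC = 21 - 8Q + 2Q^2 has its minimum £13 at Q = 2; price £53 clears that bar, so the firm operates.
With MC = 21 - 16Q + 6Q^2, P = MC on the upward-sloping part at Q* = 4.
TR = 53·4 = 212. TC = 292 + 84 = 376. Profit = 212 − 376 = -£164.
That loss of £164 beats the £292 the firm would lose by shutting down; producing recovers £128 of fixed cost.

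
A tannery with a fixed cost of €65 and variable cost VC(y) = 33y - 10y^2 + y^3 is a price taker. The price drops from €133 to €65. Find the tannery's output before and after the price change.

MC = 33 - 20y + 3y^2; the shutdown threshold is min AVC = €8 (at y = 5).
At P = €133 ≥ min AVC, set P = MC on the rising branch: y = 10.
At P = €65 ≥ min AVC, set P = MC: y = 8. The firm stays open but cuts output.

Output falls from 10 to 8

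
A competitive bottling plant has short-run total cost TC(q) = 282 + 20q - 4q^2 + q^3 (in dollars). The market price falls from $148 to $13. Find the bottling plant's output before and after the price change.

AVC = 20 - 4q + q^2, minimized at q = 2 where min AVC = $16. MC = 20 - 8q + 3q^2.
With P = $148 above the shutdown price, P = MC gives q = 8.
At P = $13 < min AVC = $16, price no longer covers variable cost at any output, so the firm shuts down: q = 0.

Output falls from 8 to 0 (the firm shuts down)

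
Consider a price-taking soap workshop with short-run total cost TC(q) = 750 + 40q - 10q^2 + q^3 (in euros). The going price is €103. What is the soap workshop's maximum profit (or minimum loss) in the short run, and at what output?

Profit = -€102 at q = 9

AVC = 40 - 10q + q^2; min AVC = €15 at q = 5. Since P = €103 ≥ min AVC, the firm produces.
MC = 40 - 20q + 3q^2. Setting P = MC and taking the root on the rising branch gives q* = 9.
TR = 103·9 = 927. TC = 750 + 279 = 1029. Profit = 927 − 1029 = -€102.
By producing, the firm covers all variable cost plus €648 of fixed cost; shutting down would lose the full €750.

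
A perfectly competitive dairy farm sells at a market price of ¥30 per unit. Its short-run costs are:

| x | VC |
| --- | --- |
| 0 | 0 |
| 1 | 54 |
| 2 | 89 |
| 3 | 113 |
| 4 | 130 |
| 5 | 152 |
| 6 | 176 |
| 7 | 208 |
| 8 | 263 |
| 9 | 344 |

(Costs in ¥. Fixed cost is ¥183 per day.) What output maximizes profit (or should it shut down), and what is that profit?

Compute π = P·x − TC at each output: x=0: -183; x=1: -207; x=2: -212; x=3: -206; x=4: -193; x=5: -185; x=6: -179; x=7: -181; x=8: -206; x=9: -257.
Profit is maximized at x = 6. AVC there is 176/6 = ¥29.33 ≤ P, so producing beats shutting down (which would give -¥183).

x = 6; profit = -¥179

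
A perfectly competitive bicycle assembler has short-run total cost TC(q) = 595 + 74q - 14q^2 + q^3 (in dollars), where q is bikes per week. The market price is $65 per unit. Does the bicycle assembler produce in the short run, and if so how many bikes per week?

From TC, MC = TC'(q) = 74 - 28q + 3q^2 and AVC = VC/q = 74 - 14q + q^2.
AVC hits its minimum where MC = AVC, at q = 7, giving min AVC = 74 - 14·7 + 7^2 = $25.
Because $65 ≥ $25, revenue can cover variable cost; the firm operates.
Solving P = MC: 9 - 28q + 3q^2 = 0 ⇒ q = 1/3 or 9. On the upward-sloping branch, q* = 9.
Check: AVC at q = 9 is $29 ≤ P, so revenue covers variable cost.
Profit = P·q − TC = 65·9 − 856 = -$271, a loss, but smaller than the $595 fixed cost the firm would lose by shutting down.

Produce at q = 9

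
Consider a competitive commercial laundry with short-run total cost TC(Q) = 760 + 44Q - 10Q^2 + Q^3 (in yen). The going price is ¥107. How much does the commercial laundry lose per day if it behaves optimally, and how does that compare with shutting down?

AVC = 44 - 10Q + Q^2 has its minimum ¥19 at Q = 5; price ¥107 clears that bar, so the firm operates.
MC = 44 - 20Q + 3Q^2. Setting P = MC and taking the root on the rising branch gives Q* = 9.
TR = 107·9 = 963. TC = 760 + 315 = 1075. Profit = 963 − 1075 = -¥112.
Shutting down would mean losing the fixed cost of ¥760, so operating at a loss of ¥112 is better by ¥648.

Profit = -¥112 at Q = 9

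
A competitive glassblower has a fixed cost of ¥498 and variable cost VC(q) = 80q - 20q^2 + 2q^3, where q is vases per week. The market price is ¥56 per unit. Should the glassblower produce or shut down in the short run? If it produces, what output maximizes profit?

Variable cost is VC = 80q - 20q^2 + 2q^3, so AVC = VC/q = 80 - 20q + 2q^2 and MC = dTC/dq = 80 - 40q + 6q^2.
AVC hits its minimum where MC = AVC, at q = 5, giving min AVC = 80 - 20·5 + 2·5^2 = ¥30.
Since P = ¥56 ≥ min AVC = ¥30, price covers variable cost and the firm should produce.
Set P = MC: 56 = 80 - 40q + 6q^2 → 24 - 40q + 6q^2 = 0. The roots are q = 2/3 and q = 6; the profit-maximizing output is on the rising part of MC, so q* = 6.
Check: AVC at q = 6 is ¥32 ≤ P, so revenue covers variable cost.
Profit = P·q − TC = 56·6 − 690 = -¥354, a loss, but smaller than the ¥498 fixed cost the firm would lose by shutting down.

Produce at q = 6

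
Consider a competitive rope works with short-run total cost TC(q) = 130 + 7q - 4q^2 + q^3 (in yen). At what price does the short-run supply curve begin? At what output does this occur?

¥3 per unit, at q = 2

Short-run supply begins at min AVC. From VC = 7q - 4q^2 + q^3, AVC = 7 - 4q + q^2.
dAVC/dq = -4 + 2q = 0 gives q = 2. min AVC = 7 - 4·2 + 2^2 = 3.
For P < ¥3 the firm produces nothing.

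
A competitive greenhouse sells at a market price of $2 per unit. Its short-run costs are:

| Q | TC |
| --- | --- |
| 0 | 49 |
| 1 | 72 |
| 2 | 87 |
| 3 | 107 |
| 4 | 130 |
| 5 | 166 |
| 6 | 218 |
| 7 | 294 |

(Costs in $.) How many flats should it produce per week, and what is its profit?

Q = 0 (shut down); profit = -$49

Profit at each row (π = 2Q − TC): Q=0: -49; Q=1: -70; Q=2: -83; Q=3: -101; Q=4: -122; Q=5: -156; Q=6: -206; Q=7: -280.
Profit is highest at Q = 0. Equivalently, the lowest AVC in the table is 38/2 ≈ $19 at Q = 2, and P = $2 falls below it — price never covers variable cost, so the firm shuts down and loses only its fixed cost.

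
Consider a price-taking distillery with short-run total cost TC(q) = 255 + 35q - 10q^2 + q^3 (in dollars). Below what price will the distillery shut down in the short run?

The firm shuts down when price falls below the minimum of average variable cost. AVC = VC/q = 35 - 10q + q^2.
dAVC/dq = -10 + 2q = 0 gives q = 5. min AVC = 35 - 10·5 + 5^2 = 10.
For P < $10 the firm produces nothing.

$10 per unit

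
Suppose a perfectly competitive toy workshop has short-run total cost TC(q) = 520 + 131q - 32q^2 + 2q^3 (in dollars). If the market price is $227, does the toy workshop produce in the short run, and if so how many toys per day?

Produce at q = 12

Variable cost is VC = 131q - 32q^2 + 2q^3, so AVC = VC/q = 131 - 32q + 2q^2 and MC = dTC/dq = 131 - 64q + 6q^2.
AVC hits its minimum where MC = AVC, at q = 8, giving min AVC = 131 - 32·8 + 2·8^2 = $3.
Because $227 ≥ $3, revenue can cover variable cost; the firm operates.
P = MC gives -96 - 64q + 6q^2 = 0, with roots -4/3 and 12. Take the larger (rising MC): q* = 12.
Check: AVC at q = 12 is $35 ≤ P, so revenue covers variable cost.
Profit = P·q − TC = 227·12 − 940 = $1784.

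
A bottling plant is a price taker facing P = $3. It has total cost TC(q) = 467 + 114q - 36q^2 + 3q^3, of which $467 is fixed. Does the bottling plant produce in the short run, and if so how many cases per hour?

Variable cost is VC = 114q - 36q^2 + 3q^3, so AVC = VC/q = 114 - 36q + 3q^2 and MC = dTC/dq = 114 - 72q + 9q^2.
The AVC parabola has its vertex at q = 36/6 = 6, where AVC = 114 - 36·6 + 3·6^2 = $6.
With P < min AVC ($3 < $6), every unit sold adds to the loss.
Best response: produce nothing and absorb the $467 fixed cost.

Shut down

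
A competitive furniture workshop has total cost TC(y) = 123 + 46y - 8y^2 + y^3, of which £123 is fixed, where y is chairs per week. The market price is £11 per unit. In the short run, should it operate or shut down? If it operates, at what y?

Shut down

From TC, MC = TC'(y) = 46 - 16y + 3y^2 and AVC = VC/y = 46 - 8y + y^2.
The AVC parabola has its vertex at y = 8/2 = 4, where AVC = 46 - 8·4 + 4^2 = £30.
Since P = £11 < min AVC = £30, price fails to cover variable cost at any output.
Best response: produce nothing and absorb the £123 fixed cost.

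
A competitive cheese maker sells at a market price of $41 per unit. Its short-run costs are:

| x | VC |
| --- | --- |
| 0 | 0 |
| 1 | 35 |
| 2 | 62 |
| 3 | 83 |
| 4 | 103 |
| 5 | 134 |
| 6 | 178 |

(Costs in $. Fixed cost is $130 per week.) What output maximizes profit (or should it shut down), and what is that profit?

x = 5; profit = -$59

Tabulate TR − TC: x=0: -130; x=1: -124; x=2: -110; x=3: -90; x=4: -69; x=5: -59; x=6: -62.
Profit is maximized at x = 5. AVC there is 134/5 = $26.80 ≤ P, so producing beats shutting down (which would give -$130).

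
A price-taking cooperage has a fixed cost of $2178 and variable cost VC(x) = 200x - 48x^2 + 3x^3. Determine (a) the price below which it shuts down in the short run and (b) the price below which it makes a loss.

Shutdown price = $8; break-even price = $233

Shutdown price = min AVC. AVC = 200 - 48x + 3x^2, with vertex at x = 8 and minimum $8.
ATC = 2178/x + 200 - 48x + 3x^2. Setting dATC/dx = −2178/x^2 − 48 + 6x = 0 gives x = 11 (since 6·11^3 − 48·11^2 = 2178).
min ATC = 2178/11 + 200 − 48·11 + 3·11^2 = $233. That is the break-even price.
Between these two prices the firm operates at a loss; above $233 it earns a profit.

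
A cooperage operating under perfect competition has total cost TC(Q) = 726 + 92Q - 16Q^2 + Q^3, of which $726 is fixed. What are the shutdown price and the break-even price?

Shutdown price = min AVC. AVC = 92 - 16Q + Q^2, with vertex at Q = 8 and minimum $28.
ATC = 726/Q + 92 - 16Q + Q^2. Setting dATC/dQ = −726/Q^2 − 16 + 2Q = 0 gives Q = 11 (since 2·11^3 − 16·11^2 = 726).
min ATC = 726/11 + 92 − 16·11 + 11^2 = $103. That is the break-even price.
For $28 ≤ P < $103 the firm produces at a loss; below $28 it shuts down.

Shutdown price = $28; break-even price = $103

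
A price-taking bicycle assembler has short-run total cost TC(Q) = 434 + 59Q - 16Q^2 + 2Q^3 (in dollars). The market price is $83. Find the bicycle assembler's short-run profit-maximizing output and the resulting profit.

AVC = 59 - 16Q + 2Q^2; min AVC = $27 at Q = 4. Since P = $83 ≥ min AVC, the firm produces.
MC = 59 - 32Q + 6Q^2. Setting P = MC and taking the root on the rising branch gives Q* = 6.
TR = 83·6 = 498. TC = 434 + 210 = 644. Profit = 498 − 644 = -$146.
That loss of $146 beats the $434 the firm would lose by shutting down; producing recovers $288 of fixed cost.

Profit = -$146 at Q = 6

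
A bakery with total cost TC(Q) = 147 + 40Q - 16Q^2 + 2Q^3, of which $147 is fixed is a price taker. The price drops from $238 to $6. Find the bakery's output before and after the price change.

Output falls from 9 to 0 (the firm shuts down)

AVC = 40 - 16Q + 2Q^2, minimized at Q = 4 where min AVC = $8. MC = 40 - 32Q + 6Q^2.
With P = $238 above the shutdown price, P = MC gives Q = 9.
At P = $6 < min AVC = $8, price no longer covers variable cost at any output, so the firm shuts down: Q = 0.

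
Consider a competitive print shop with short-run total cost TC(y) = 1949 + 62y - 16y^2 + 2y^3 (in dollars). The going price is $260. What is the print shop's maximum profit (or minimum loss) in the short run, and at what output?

Profit = -$329 at y = 9

AVC = 62 - 16y + 2y^2 has its minimum $30 at y = 4; price $260 clears that bar, so the firm operates.
MC = 62 - 32y + 6y^2. Setting P = MC and taking the root on the rising branch gives y* = 9.
TR = 260·9 = 2340. TC = 1949 + 720 = 2669. Profit = 2340 − 2669 = -$329.
That loss of $329 beats the $1949 the firm would lose by shutting down; producing recovers $1620 of fixed cost.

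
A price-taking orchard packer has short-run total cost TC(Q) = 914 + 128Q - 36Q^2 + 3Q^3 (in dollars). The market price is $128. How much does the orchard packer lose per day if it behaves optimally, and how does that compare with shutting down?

AVC = 128 - 36Q + 3Q^2; min AVC = $20 at Q = 6. Since P = $128 ≥ min AVC, the firm produces.
MC = 128 - 72Q + 9Q^2. Setting P = MC and taking the root on the rising branch gives Q* = 8.
TR = 128·8 = 1024. TC = 914 + 256 = 1170. Profit = 1024 − 1170 = -$146.
By producing, the firm covers all variable cost plus $768 of fixed cost; shutting down would lose the full $914.

Profit = -$146 at Q = 8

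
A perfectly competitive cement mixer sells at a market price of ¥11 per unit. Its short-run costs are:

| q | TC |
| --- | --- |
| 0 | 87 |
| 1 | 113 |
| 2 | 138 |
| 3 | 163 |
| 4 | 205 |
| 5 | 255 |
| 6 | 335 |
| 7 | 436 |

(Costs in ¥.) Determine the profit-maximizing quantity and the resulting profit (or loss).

q = 0 (shut down); profit = -¥87

Compute π = P·q − TC at each output: q=0: -87; q=1: -102; q=2: -116; q=3: -130; q=4: -161; q=5: -200; q=6: -269; q=7: -359.
Profit is highest at q = 0. Equivalently, the lowest AVC in the table is 76/3 ≈ ¥25.33 at q = 3, and P = ¥11 falls below it — price never covers variable cost, so the firm shuts down and loses only its fixed cost.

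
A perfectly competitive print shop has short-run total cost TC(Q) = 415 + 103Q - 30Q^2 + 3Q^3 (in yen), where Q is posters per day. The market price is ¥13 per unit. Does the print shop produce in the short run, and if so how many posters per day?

Shut down

Strip out fixed cost: VC = 103Q - 30Q^2 + 3Q^3. Then AVC = 103 - 30Q + 3Q^2 and MC = 103 - 60Q + 9Q^2.
AVC hits its minimum where MC = AVC, at Q = 5, giving min AVC = 103 - 30·5 + 3·5^2 = ¥28.
P = ¥13 lies below min AVC = ¥28; no output level covers variable cost.
The firm minimizes its loss by shutting down and losing only its fixed cost of ¥415.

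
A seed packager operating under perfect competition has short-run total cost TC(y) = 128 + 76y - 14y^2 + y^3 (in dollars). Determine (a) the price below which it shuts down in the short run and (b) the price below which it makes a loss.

Shutdown price = $27; break-even price = $44

Shutdown price = min AVC. AVC = 76 - 14y + y^2, with vertex at y = 7 and minimum $27.
ATC = 128/y + 76 - 14y + y^2. Setting dATC/dy = −128/y^2 − 14 + 2y = 0 gives y = 8 (since 2·8^3 − 14·8^2 = 128).
min ATC = 128/8 + 76 − 14·8 + 8^2 = $44. That is the break-even price.
Between these two prices the firm operates at a loss; above $44 it earns a profit.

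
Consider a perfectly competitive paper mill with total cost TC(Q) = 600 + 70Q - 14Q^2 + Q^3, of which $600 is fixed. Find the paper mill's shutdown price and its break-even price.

AVC = 70 - 14Q + Q^2; minimized at Q = 7, giving min AVC = $21. That is the shutdown price.
ATC = 600/Q + 70 - 14Q + Q^2. Setting dATC/dQ = −600/Q^2 − 14 + 2Q = 0 gives Q = 10 (since 2·10^3 − 14·10^2 = 600).
min ATC = 600/10 + 70 − 14·10 + 10^2 = $90. That is the break-even price.
Between these two prices the firm operates at a loss; above $90 it earns a profit.

Shutdown price = $21; break-even price = $90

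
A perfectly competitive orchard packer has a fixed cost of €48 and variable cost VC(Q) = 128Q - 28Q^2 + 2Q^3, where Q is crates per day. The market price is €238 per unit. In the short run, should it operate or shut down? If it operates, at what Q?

Strip out fixed cost: VC = 128Q - 28Q^2 + 2Q^3. Then AVC = 128 - 28Q + 2Q^2 and MC = 128 - 56Q + 6Q^2.
AVC hits its minimum where MC = AVC, at Q = 7, giving min AVC = 128 - 28·7 + 2·7^2 = €30.
Since P = €238 ≥ min AVC = €30, price covers variable cost and the firm should produce.
Solving P = MC: -110 - 56Q + 6Q^2 = 0 ⇒ Q = -5/3 or 11. On the upward-sloping branch, Q* = 11.
Check: AVC at Q = 11 is €62 ≤ P, so revenue covers variable cost.
Profit = P·Q − TC = 238·11 − 730 = €1888.

Produce at Q = 11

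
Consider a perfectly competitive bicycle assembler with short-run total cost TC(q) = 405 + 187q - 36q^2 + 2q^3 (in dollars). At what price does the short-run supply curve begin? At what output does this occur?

$25 per unit, at q = 9

The shutdown price is the minimum of AVC. VC = 187q - 36q^2 + 2q^3, so AVC = 187 - 36q + 2q^2.
At the minimum of AVC, MC = AVC. MC = 187 - 72q + 6q^2; setting MC = AVC gives 4q^2 - 36q = 0, so q = 9. min AVC = 25.
So the shutdown price is $25.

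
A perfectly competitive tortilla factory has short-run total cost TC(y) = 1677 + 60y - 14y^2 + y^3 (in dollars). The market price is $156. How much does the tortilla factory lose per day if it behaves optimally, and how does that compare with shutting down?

AVC = 60 - 14y + y^2 has its minimum $11 at y = 7; price $156 clears that bar, so the firm operates.
With MC = 60 - 28y + 3y^2, P = MC on the upward-sloping part at y* = 12.
TR = 156·12 = 1872. TC = 1677 + 432 = 2109. Profit = 1872 − 2109 = -$237.
Shutting down would mean losing the fixed cost of $1677, so operating at a loss of $237 is better by $1440.

Profit = -$237 at y = 12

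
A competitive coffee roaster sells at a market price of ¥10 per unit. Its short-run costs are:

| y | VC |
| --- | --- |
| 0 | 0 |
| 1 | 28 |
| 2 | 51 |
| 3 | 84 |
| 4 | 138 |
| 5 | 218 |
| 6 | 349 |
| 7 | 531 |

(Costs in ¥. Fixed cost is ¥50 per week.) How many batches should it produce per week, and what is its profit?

y = 0 (shut down); profit = -¥50

Compute π = P·y − TC at each output: y=0: -50; y=1: -68; y=2: -81; y=3: -104; y=4: -148; y=5: -218; y=6: -339; y=7: -511.
Profit is highest at y = 0. Equivalently, the lowest AVC in the table is 51/2 ≈ ¥25.50 at y = 2, and P = ¥10 falls below it — price never covers variable cost, so the firm shuts down and loses only its fixed cost.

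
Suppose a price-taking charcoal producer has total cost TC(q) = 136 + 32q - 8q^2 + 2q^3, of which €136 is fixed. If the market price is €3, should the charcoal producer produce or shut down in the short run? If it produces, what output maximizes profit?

Shut down

From TC, MC = TC'(q) = 32 - 16q + 6q^2 and AVC = VC/q = 32 - 8q + 2q^2.
AVC is minimized where dAVC/dq = -8 + 4q = 0, at q = 2; min AVC = 32 - 8·2 + 2·2^2 = €24.
With P < min AVC (€3 < €24), every unit sold adds to the loss.
Shutting down limits the loss to fixed cost, €136.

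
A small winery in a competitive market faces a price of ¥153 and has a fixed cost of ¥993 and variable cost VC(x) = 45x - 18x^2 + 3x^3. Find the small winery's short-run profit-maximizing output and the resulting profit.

AVC = 45 - 18x + 3x^2 has its minimum ¥18 at x = 3; price ¥153 clears that bar, so the firm operates.
MC = 45 - 36x + 9x^2. Setting P = MC and taking the root on the rising branch gives x* = 6.
TR = 153·6 = 918. TC = 993 + 270 = 1263. Profit = 918 − 1263 = -¥345.
That loss of ¥345 beats the ¥993 the firm would lose by shutting down; producing recovers ¥648 of fixed cost.

Profit = -¥345 at x = 6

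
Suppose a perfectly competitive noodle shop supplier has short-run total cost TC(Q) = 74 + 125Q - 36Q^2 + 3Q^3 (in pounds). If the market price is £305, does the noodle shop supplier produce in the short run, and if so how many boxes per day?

Produce at Q = 10

Strip out fixed cost: VC = 125Q - 36Q^2 + 3Q^3. Then AVC = 125 - 36Q + 3Q^2 and MC = 125 - 72Q + 9Q^2.
AVC is minimized where dAVC/dQ = -36 + 6Q = 0, at Q = 6; min AVC = 125 - 36·6 + 3·6^2 = £17.
P = £305 exceeds min AVC = £17, so the firm stays open.
Set P = MC: 305 = 125 - 72Q + 9Q^2 → -180 - 72Q + 9Q^2 = 0. The roots are Q = -2 and Q = 10; the profit-maximizing output is on the rising part of MC, so Q* = 10.
Check: AVC at Q = 10 is £65 ≤ P, so revenue covers variable cost.
Profit = P·Q − TC = 305·10 − 724 = £2326.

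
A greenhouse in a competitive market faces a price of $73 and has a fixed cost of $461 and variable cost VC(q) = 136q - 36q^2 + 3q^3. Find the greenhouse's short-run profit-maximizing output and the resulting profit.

AVC = 136 - 36q + 3q^2; min AVC = $28 at q = 6. Since P = $73 ≥ min AVC, the firm produces.
MC = 136 - 72q + 9q^2. Setting P = MC and taking the root on the rising branch gives q* = 7.
TR = 73·7 = 511. TC = 461 + 217 = 678. Profit = 511 − 678 = -$167.
Shutting down would mean losing the fixed cost of $461, so operating at a loss of $167 is better by $294.

Profit = -$167 at q = 7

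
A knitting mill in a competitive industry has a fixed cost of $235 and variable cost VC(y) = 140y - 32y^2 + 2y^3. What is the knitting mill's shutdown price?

$12 per unit

The shutdown price is the minimum of AVC. VC = 140y - 32y^2 + 2y^3, so AVC = 140 - 32y + 2y^2.
At the minimum of AVC, MC = AVC. MC = 140 - 64y + 6y^2; setting MC = AVC gives 4y^2 - 32y = 0, so y = 8. min AVC = 12.
So the shutdown price is $12.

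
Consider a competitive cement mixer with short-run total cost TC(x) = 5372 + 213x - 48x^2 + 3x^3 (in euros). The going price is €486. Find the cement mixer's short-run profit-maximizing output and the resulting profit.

AVC = 213 - 48x + 3x^2 has its minimum €21 at x = 8; price €486 clears that bar, so the firm operates.
MC = 213 - 96x + 9x^2. Setting P = MC and taking the root on the rising branch gives x* = 13.
TR = 486·13 = 6318. TC = 5372 + 1248 = 6620. Profit = 6318 − 6620 = -€302.
That loss of €302 beats the €5372 the firm would lose by shutting down; producing recovers €5070 of fixed cost.

Profit = -€302 at x = 13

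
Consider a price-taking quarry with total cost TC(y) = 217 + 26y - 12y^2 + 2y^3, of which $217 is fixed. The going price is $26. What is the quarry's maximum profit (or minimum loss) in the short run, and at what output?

AVC = 26 - 12y + 2y^2 has its minimum $8 at y = 3; price $26 clears that bar, so the firm operates.
With MC = 26 - 24y + 6y^2, P = MC on the upward-sloping part at y* = 4.
TR = 26·4 = 104. TC = 217 + 40 = 257. Profit = 104 − 257 = -$153.
That loss of $153 beats the $217 the firm would lose by shutting down; producing recovers $64 of fixed cost.

Profit = -$153 at y = 4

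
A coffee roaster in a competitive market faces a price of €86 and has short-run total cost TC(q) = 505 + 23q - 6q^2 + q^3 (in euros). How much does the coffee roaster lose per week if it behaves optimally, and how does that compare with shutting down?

Profit = -€113 at q = 7

AVC = 23 - 6q + q^2 has its minimum €14 at q = 3; price €86 clears that bar, so the firm operates.
With MC = 23 - 12q + 3q^2, P = MC on the upward-sloping part at q* = 7.
TR = 86·7 = 602. TC = 505 + 210 = 715. Profit = 602 − 715 = -€113.
That loss of €113 beats the €505 the firm would lose by shutting down; producing recovers €392 of fixed cost.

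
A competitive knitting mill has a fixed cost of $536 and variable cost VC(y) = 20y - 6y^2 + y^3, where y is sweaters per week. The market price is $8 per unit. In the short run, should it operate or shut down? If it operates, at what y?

Shut down

Variable cost is VC = 20y - 6y^2 + y^3, so AVC = VC/y = 20 - 6y + y^2 and MC = dTC/dy = 20 - 12y + 3y^2.
AVC hits its minimum where MC = AVC, at y = 3, giving min AVC = 20 - 6·3 + 3^2 = $11.
With P < min AVC ($8 < $11), every unit sold adds to the loss.
Best response: produce nothing and absorb the $536 fixed cost.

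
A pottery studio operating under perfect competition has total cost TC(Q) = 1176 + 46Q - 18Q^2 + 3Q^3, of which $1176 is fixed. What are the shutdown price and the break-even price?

AVC = 46 - 18Q + 3Q^2; minimized at Q = 3, giving min AVC = $19. That is the shutdown price.
ATC = 1176/Q + 46 - 18Q + 3Q^2. Setting dATC/dQ = −1176/Q^2 − 18 + 6Q = 0 gives Q = 7 (since 6·7^3 − 18·7^2 = 1176).
min ATC = 1176/7 + 46 − 18·7 + 3·7^2 = $235. That is the break-even price.
For $19 ≤ P < $235 the firm produces at a loss; below $19 it shuts down.

Shutdown price = $19; break-even price = $235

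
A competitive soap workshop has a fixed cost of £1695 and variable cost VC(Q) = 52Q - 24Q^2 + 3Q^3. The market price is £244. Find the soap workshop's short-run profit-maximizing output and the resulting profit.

Profit = -£159 at Q = 8

AVC = 52 - 24Q + 3Q^2 has its minimum £4 at Q = 4; price £244 clears that bar, so the firm operates.
MC = 52 - 48Q + 9Q^2. Setting P = MC and taking the root on the rising branch gives Q* = 8.
TR = 244·8 = 1952. TC = 1695 + 416 = 2111. Profit = 1952 − 2111 = -£159.
That loss of £159 beats the £1695 the firm would lose by shutting down; producing recovers £1536 of fixed cost.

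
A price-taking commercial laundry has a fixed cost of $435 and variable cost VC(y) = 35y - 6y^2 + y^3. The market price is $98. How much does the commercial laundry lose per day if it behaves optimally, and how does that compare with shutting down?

Profit = -$43 at y = 7

AVC = 35 - 6y + y^2 has its minimum $26 at y = 3; price $98 clears that bar, so the firm operates.
MC = 35 - 12y + 3y^2. Setting P = MC and taking the root on the rising branch gives y* = 7.
TR = 98·7 = 686. TC = 435 + 294 = 729. Profit = 686 − 729 = -$43.
By producing, the firm covers all variable cost plus $392 of fixed cost; shutting down would lose the full $435.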